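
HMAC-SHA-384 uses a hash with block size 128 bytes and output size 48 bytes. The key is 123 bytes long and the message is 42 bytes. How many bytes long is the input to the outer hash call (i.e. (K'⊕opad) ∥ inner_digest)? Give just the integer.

Key is 123 ≤ 128 bytes, zero-padded: |K'| = 128.
Outer input = (K'⊕opad) ∥ H(inner) → 128 + 48 = 176 bytes.

176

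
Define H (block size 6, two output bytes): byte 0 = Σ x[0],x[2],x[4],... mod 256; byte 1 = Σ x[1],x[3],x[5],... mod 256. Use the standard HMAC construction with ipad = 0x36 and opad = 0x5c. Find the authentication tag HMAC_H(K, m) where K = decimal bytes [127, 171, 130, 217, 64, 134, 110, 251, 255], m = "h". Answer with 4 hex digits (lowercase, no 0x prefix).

Key decimal bytes [127, 171, 130, 217, 64, 134, 110, 251, 255] = 7f ab 82 d9 40 86 6e fb ff is 9 bytes > B = 6, so hash it first: H(key) = ae 05, then zero-pad to 6 bytes: K' = ae 05 00 00 00 00.
K' ⊕ ipad = 98 33 36 36 36 36.  K' ⊕ opad = f2 59 5c 5c 5c 5c.
Inner input = (K'⊕ipad) ∥ m = 98 33 36 36 36 36 ∥ 68.
Inner hash: even-index sum = 364 mod 256 = 108; odd-index sum = 159 mod 256 = 159 → 6c 9f.
Outer input = (K'⊕opad) ∥ inner = f2 59 5c 5c 5c 5c ∥ 6c 9f.
Outer hash (tag): even-index sum = 534 mod 256 = 22; odd-index sum = 432 mod 256 = 176 → 16 b0.

16b0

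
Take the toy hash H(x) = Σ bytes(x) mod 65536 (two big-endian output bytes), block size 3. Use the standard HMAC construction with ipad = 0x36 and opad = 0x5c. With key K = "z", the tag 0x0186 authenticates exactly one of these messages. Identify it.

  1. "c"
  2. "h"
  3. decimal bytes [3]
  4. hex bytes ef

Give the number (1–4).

Key "z" = 7a is 1 byte ≤ B = 3; zero-pad to 3 bytes: K' = 7a 00 00.
K' ⊕ ipad = 4c 36 36; K' ⊕ opad = 26 5c 5c.
m1: inner = H(4c 36 36 63) = 01 1b; tag = H(26 5c 5c 01 1b) = 00fa
m2: inner = H(4c 36 36 68) = 01 20; tag = H(26 5c 5c 01 20) = 00ff
m3: inner = H(4c 36 36 03) = 00 bb; tag = H(26 5c 5c 00 bb) = 0199
m4: inner = H(4c 36 36 ef) = 01 a7; tag = H(26 5c 5c 01 a7) = 0186 ← matches

4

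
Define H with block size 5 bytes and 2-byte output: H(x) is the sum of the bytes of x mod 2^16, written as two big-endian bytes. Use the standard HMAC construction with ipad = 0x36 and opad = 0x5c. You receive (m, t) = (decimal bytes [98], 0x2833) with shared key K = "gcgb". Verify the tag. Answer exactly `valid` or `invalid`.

Key "gcgb" = 67 63 67 62 is 4 bytes ≤ B = 5; zero-pad to 5 bytes: K' = 67 63 67 62 00.
K' ⊕ ipad = 51 55 51 54 36; K' ⊕ opad = 3b 3f 3b 3e 5c.
Inner hash: sum = 81+85+81+84+54+98 = 483 → 01 e3.
Outer hash (recomputed tag): sum = 59+63+59+62+92+1+227 = 563 → 02 33.
Recomputed tag = 0233; claimed = 2833 → mismatch.

invalid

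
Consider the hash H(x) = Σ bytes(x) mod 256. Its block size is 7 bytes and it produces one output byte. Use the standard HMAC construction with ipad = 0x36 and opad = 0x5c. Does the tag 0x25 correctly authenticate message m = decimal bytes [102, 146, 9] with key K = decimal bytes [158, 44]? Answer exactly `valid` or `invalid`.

Key decimal bytes [158, 44] = 9e 2c is 2 bytes ≤ B = 7; zero-pad to 7 bytes: K' = 9e 2c 00 00 00 00 00.
K' ⊕ ipad = a8 1a 36 36 36 36 36; K' ⊕ opad = c2 70 5c 5c 5c 5c 5c.
Inner hash: sum = 168+26+54+54+54+54+54+102+146+9 = 721; mod 256 = 209 → d1.
Outer hash (recomputed tag): sum = 194+112+92+92+92+92+92+209 = 975; mod 256 = 207 → cf.
Recomputed tag = cf; claimed = 25 → mismatch.

invalid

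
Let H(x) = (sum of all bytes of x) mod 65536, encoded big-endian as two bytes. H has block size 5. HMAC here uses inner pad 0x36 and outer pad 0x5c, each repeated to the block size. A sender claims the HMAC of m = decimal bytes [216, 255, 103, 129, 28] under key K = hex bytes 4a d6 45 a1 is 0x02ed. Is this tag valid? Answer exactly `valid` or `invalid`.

Key hex bytes 4a d6 45 a1 is 4 bytes ≤ B = 5; zero-pad to 5 bytes: K' = 4a d6 45 a1 00.
K' ⊕ ipad = 7c e0 73 97 36; K' ⊕ opad = 16 8a 19 fd 5c.
Inner hash: sum = 124+224+115+151+54+216+255+103+129+28 = 1399 → 05 77.
Outer hash (recomputed tag): sum = 22+138+25+253+92+5+119 = 654 → 02 8e.
Recomputed tag = 028e; claimed = 02ed → mismatch.

invalid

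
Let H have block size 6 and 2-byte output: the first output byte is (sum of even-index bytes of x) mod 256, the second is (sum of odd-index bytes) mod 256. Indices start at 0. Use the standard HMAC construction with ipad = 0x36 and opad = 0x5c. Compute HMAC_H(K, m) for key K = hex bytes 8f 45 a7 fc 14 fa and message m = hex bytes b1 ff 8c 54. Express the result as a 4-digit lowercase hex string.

Key hex bytes 8f 45 a7 fc 14 fa is exactly B = 6 bytes: K' = 8f 45 a7 fc 14 fa.
K' ⊕ ipad = b9 73 91 ca 22 cc.  K' ⊕ opad = d3 19 fb a0 48 a6.
Inner input = (K'⊕ipad) ∥ m = b9 73 91 ca 22 cc ∥ b1 ff 8c 54.
Inner hash: even-index sum = 681 mod 256 = 169; odd-index sum = 860 mod 256 = 92 → a9 5c.
Outer input = (K'⊕opad) ∥ inner = d3 19 fb a0 48 a6 ∥ a9 5c.
Outer hash (tag): even-index sum = 703 mod 256 = 191; odd-index sum = 443 mod 256 = 187 → bf bb.

bfbb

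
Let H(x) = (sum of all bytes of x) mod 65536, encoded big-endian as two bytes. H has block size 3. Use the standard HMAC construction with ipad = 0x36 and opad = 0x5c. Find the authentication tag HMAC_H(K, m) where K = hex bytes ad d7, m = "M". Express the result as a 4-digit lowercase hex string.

02d8

Key hex bytes ad d7 is 2 bytes ≤ B = 3; zero-pad to 3 bytes: K' = ad d7 00.
K' ⊕ ipad = 9b e1 36.  K' ⊕ opad = f1 8b 5c.
Inner input = (K'⊕ipad) ∥ m = 9b e1 36 ∥ 4d.
Inner hash: sum = 155+225+54+77 = 511 → 01 ff.
Outer input = (K'⊕opad) ∥ inner = f1 8b 5c ∥ 01 ff.
Outer hash (tag): sum = 241+139+92+1+255 = 728 → 02 d8.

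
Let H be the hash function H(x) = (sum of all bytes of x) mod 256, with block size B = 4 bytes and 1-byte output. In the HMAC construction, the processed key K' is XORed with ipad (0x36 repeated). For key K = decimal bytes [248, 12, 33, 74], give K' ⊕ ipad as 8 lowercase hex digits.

Key decimal bytes [248, 12, 33, 74] = f8 0c 21 4a is exactly B = 4 bytes: K' = f8 0c 21 4a.
XOR each byte with 0x36: f8⊕36=ce, 0c⊕36=3a, 21⊕36=17, 4a⊕36=7c.

ce3a177c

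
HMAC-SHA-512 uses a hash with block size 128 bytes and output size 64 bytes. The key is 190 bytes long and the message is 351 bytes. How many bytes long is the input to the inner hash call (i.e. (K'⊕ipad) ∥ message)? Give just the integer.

479

Key is 190 > 128 bytes, so it is hashed to 64 bytes then zero-padded to 128: |K'| = 128.
Inner input = (K'⊕ipad) ∥ m → 128 + 351 = 479 bytes.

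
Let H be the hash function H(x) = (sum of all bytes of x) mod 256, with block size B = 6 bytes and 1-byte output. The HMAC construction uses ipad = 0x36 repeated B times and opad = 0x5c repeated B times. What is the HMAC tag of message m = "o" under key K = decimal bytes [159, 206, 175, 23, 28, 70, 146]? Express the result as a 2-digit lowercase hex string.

d5

Key decimal bytes [159, 206, 175, 23, 28, 70, 146] = 9f ce af 17 1c 46 92 is 7 bytes > B = 6, so hash it first: H(key) = 27, then zero-pad to 6 bytes: K' = 27 00 00 00 00 00.
K' ⊕ ipad = 11 36 36 36 36 36.  K' ⊕ opad = 7b 5c 5c 5c 5c 5c.
Inner input = (K'⊕ipad) ∥ m = 11 36 36 36 36 36 ∥ 6f.
Inner hash: sum = 17+54+54+54+54+54+111 = 398; mod 256 = 142 → 8e.
Outer input = (K'⊕opad) ∥ inner = 7b 5c 5c 5c 5c 5c ∥ 8e.
Outer hash (tag): sum = 123+92+92+92+92+92+142 = 725; mod 256 = 213 → d5.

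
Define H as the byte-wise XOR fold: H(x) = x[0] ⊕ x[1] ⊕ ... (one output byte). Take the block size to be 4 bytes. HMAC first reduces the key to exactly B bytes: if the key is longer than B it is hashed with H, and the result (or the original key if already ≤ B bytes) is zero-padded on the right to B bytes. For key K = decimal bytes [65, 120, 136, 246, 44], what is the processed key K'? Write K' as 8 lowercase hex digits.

|K| = 5 > B = 4, so first hash the key.
H(K): XOR 41⊕78⊕88⊕f6⊕2c = 6b.
Zero-pad H(K) = 6b to 4 bytes: K' = 6b 00 00 00.

6b000000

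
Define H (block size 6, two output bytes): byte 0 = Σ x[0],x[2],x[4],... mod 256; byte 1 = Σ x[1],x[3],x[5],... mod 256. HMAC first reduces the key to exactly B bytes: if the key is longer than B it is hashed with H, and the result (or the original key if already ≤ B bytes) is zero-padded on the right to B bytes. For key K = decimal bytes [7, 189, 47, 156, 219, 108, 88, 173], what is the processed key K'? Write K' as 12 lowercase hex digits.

|K| = 8 > B = 6, so first hash the key.
H(K): even-index sum = 361 mod 256 = 105; odd-index sum = 626 mod 256 = 114 → 69 72.
Zero-pad H(K) = 69 72 to 6 bytes: K' = 69 72 00 00 00 00.

697200000000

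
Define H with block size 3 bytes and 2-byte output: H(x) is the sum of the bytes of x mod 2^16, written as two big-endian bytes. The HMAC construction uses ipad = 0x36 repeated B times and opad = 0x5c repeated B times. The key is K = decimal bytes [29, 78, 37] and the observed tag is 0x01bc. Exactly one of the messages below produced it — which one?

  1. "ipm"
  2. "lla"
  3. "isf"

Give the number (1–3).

Key decimal bytes [29, 78, 37] = 1d 4e 25 is exactly B = 3 bytes: K' = 1d 4e 25.
K' ⊕ ipad = 2b 78 13; K' ⊕ opad = 41 12 79.
m1: inner = H(2b 78 13 69 70 6d) = 01 fc; tag = H(41 12 79 01 fc) = 01c9
m2: inner = H(2b 78 13 6c 6c 61) = 01 ef; tag = H(41 12 79 01 ef) = 01bc ← matches
m3: inner = H(2b 78 13 69 73 66) = 01 f8; tag = H(41 12 79 01 f8) = 01c5

2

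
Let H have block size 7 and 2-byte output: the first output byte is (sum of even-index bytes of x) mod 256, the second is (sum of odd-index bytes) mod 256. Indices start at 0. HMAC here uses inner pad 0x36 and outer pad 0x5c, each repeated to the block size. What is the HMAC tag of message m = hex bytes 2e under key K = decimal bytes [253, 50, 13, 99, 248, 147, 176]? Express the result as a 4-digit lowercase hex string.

Key decimal bytes [253, 50, 13, 99, 248, 147, 176] = fd 32 0d 63 f8 93 b0 is exactly B = 7 bytes: K' = fd 32 0d 63 f8 93 b0.
K' ⊕ ipad = cb 04 3b 55 ce a5 86.  K' ⊕ opad = a1 6e 51 3f a4 cf ec.
Inner input = (K'⊕ipad) ∥ m = cb 04 3b 55 ce a5 86 ∥ 2e.
Inner hash: even-index sum = 602 mod 256 = 90; odd-index sum = 300 mod 256 = 44 → 5a 2c.
Outer input = (K'⊕opad) ∥ inner = a1 6e 51 3f a4 cf ec ∥ 5a 2c.
Outer hash (tag): even-index sum = 686 mod 256 = 174; odd-index sum = 470 mod 256 = 214 → ae d6.

aed6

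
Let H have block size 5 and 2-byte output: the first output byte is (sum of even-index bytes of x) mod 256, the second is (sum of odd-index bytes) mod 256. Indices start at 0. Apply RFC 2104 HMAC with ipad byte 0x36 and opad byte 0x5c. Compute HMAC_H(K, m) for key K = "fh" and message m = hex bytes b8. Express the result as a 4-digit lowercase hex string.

Key "fh" = 66 68 is 2 bytes ≤ B = 5; zero-pad to 5 bytes: K' = 66 68 00 00 00.
K' ⊕ ipad = 50 5e 36 36 36.  K' ⊕ opad = 3a 34 5c 5c 5c.
Inner input = (K'⊕ipad) ∥ m = 50 5e 36 36 36 ∥ b8.
Inner hash: even-index sum = 188 mod 256 = 188; odd-index sum = 332 mod 256 = 76 → bc 4c.
Outer input = (K'⊕opad) ∥ inner = 3a 34 5c 5c 5c ∥ bc 4c.
Outer hash (tag): even-index sum = 318 mod 256 = 62; odd-index sum = 332 mod 256 = 76 → 3e 4c.

3e4c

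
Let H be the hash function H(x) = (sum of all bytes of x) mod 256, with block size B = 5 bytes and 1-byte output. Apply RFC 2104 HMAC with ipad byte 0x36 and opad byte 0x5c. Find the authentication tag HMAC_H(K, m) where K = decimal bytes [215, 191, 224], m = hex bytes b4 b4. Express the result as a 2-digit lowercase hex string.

f6

Key decimal bytes [215, 191, 224] = d7 bf e0 is 3 bytes ≤ B = 5; zero-pad to 5 bytes: K' = d7 bf e0 00 00.
K' ⊕ ipad = e1 89 d6 36 36.  K' ⊕ opad = 8b e3 bc 5c 5c.
Inner input = (K'⊕ipad) ∥ m = e1 89 d6 36 36 ∥ b4 b4.
Inner hash: sum = 225+137+214+54+54+180+180 = 1044; mod 256 = 20 → 14.
Outer input = (K'⊕opad) ∥ inner = 8b e3 bc 5c 5c ∥ 14.
Outer hash (tag): sum = 139+227+188+92+92+20 = 758; mod 256 = 246 → f6.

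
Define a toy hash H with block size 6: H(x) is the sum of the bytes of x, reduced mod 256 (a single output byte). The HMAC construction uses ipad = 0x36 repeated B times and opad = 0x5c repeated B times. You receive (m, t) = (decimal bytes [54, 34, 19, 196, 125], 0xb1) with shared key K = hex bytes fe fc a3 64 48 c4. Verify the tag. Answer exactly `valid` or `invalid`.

Key hex bytes fe fc a3 64 48 c4 is exactly B = 6 bytes: K' = fe fc a3 64 48 c4.
K' ⊕ ipad = c8 ca 95 52 7e f2; K' ⊕ opad = a2 a0 ff 38 14 98.
Inner hash: sum = 200+202+149+82+126+242+54+34+19+196+125 = 1429; mod 256 = 149 → 95.
Outer hash (recomputed tag): sum = 162+160+255+56+20+152+149 = 954; mod 256 = 186 → ba.
Recomputed tag = ba; claimed = b1 → mismatch.

invalid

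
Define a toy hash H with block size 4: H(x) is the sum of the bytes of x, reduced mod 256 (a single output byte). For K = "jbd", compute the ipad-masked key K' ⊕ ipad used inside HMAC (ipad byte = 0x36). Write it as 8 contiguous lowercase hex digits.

Key "jbd" = 6a 62 64 is 3 bytes ≤ B = 4; zero-pad to 4 bytes: K' = 6a 62 64 00.
XOR each byte with 0x36: 6a⊕36=5c, 62⊕36=54, 64⊕36=52, 00⊕36=36.

5c545236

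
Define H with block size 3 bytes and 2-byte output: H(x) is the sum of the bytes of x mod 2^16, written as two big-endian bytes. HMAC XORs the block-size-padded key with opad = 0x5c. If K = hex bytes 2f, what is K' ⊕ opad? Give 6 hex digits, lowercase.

735c5c

Key hex bytes 2f is 1 byte ≤ B = 3; zero-pad to 3 bytes: K' = 2f 00 00.
XOR each byte with 0x5c: 2f⊕5c=73, 00⊕5c=5c, 00⊕5c=5c.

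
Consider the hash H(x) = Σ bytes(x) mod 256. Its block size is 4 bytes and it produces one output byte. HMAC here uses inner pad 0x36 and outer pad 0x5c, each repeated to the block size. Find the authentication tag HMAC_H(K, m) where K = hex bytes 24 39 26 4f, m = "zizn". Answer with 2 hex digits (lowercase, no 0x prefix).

Key hex bytes 24 39 26 4f is exactly B = 4 bytes: K' = 24 39 26 4f.
K' ⊕ ipad = 12 0f 10 79.  K' ⊕ opad = 78 65 7a 13.
Inner input = (K'⊕ipad) ∥ m = 12 0f 10 79 ∥ 7a 69 7a 6e.
Inner hash: sum = 18+15+16+121+122+105+122+110 = 629; mod 256 = 117 → 75.
Outer input = (K'⊕opad) ∥ inner = 78 65 7a 13 ∥ 75.
Outer hash (tag): sum = 120+101+122+19+117 = 479; mod 256 = 223 → df.

df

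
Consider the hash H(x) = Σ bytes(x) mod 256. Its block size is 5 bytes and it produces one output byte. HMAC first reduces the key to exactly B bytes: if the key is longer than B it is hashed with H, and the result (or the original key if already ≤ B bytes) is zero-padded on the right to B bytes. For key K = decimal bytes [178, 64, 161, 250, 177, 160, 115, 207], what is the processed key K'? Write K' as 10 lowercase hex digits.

2000000000

|K| = 8 > B = 5, so first hash the key.
H(K): sum = 178+64+161+250+177+160+115+207 = 1312; mod 256 = 32 → 20.
Zero-pad H(K) = 20 to 5 bytes: K' = 20 00 00 00 00.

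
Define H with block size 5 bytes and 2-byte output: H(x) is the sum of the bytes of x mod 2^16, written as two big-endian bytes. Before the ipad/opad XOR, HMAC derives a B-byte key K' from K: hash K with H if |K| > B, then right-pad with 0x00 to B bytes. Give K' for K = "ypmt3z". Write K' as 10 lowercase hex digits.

0277000000

|K| = 6 > B = 5, so first hash the key.
H(K): sum = 121+112+109+116+51+122 = 631 → 02 77.
Zero-pad H(K) = 02 77 to 5 bytes: K' = 02 77 00 00 00.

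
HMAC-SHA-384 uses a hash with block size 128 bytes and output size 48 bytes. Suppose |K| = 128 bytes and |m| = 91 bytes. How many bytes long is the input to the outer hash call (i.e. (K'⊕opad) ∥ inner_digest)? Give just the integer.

176

Key is 128 ≤ 128 bytes, zero-padded: |K'| = 128.
Outer input = (K'⊕opad) ∥ H(inner) → 128 + 48 = 176 bytes.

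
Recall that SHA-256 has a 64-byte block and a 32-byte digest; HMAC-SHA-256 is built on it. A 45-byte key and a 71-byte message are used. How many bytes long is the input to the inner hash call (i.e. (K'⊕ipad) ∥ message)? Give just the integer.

Key is 45 ≤ 64 bytes, zero-padded: |K'| = 64.
Inner input = (K'⊕ipad) ∥ m → 64 + 71 = 135 bytes.

135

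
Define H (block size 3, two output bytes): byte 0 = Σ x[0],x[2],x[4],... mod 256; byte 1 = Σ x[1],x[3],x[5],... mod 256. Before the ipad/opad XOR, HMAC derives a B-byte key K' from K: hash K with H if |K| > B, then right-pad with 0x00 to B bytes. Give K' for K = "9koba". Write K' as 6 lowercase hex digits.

09cd00

|K| = 5 > B = 3, so first hash the key.
H(K): even-index sum = 265 mod 256 = 9; odd-index sum = 205 mod 256 = 205 → 09 cd.
Zero-pad H(K) = 09 cd to 3 bytes: K' = 09 cd 00.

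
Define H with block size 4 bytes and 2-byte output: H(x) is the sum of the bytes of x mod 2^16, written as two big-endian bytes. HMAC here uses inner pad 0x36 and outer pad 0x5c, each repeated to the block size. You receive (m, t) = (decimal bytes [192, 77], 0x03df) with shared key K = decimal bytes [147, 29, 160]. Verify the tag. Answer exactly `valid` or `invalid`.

Key decimal bytes [147, 29, 160] = 93 1d a0 is 3 bytes ≤ B = 4; zero-pad to 4 bytes: K' = 93 1d a0 00.
K' ⊕ ipad = a5 2b 96 36; K' ⊕ opad = cf 41 fc 5c.
Inner hash: sum = 165+43+150+54+192+77 = 681 → 02 a9.
Outer hash (recomputed tag): sum = 207+65+252+92+2+169 = 787 → 03 13.
Recomputed tag = 0313; claimed = 03df → mismatch.

invalid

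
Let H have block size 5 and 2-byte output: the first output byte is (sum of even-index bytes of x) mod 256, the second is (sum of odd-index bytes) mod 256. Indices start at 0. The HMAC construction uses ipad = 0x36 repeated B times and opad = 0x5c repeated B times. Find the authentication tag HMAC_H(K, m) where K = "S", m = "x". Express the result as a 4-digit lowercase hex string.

ab89

Key "S" = 53 is 1 byte ≤ B = 5; zero-pad to 5 bytes: K' = 53 00 00 00 00.
K' ⊕ ipad = 65 36 36 36 36.  K' ⊕ opad = 0f 5c 5c 5c 5c.
Inner input = (K'⊕ipad) ∥ m = 65 36 36 36 36 ∥ 78.
Inner hash: even-index sum = 209 mod 256 = 209; odd-index sum = 228 mod 256 = 228 → d1 e4.
Outer input = (K'⊕opad) ∥ inner = 0f 5c 5c 5c 5c ∥ d1 e4.
Outer hash (tag): even-index sum = 427 mod 256 = 171; odd-index sum = 393 mod 256 = 137 → ab 89.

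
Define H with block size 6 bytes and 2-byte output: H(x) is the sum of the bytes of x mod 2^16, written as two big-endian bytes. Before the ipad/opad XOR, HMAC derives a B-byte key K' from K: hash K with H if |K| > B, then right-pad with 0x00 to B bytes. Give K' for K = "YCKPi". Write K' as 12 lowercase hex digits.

59434b506900

Key "YCKPi" = 59 43 4b 50 69 is 5 bytes ≤ B = 6; zero-pad to 6 bytes: K' = 59 43 4b 50 69 00.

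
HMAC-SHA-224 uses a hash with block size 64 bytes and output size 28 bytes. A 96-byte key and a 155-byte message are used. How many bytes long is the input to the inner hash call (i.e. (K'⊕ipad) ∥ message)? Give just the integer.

Key is 96 > 64 bytes, so it is hashed to 28 bytes then zero-padded to 64: |K'| = 64.
Inner input = (K'⊕ipad) ∥ m → 64 + 155 = 219 bytes.

219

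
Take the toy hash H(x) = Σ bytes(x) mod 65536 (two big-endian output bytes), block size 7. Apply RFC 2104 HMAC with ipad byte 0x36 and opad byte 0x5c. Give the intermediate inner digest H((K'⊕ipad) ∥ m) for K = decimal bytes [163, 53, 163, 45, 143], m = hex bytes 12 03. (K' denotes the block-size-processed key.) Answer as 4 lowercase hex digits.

Key decimal bytes [163, 53, 163, 45, 143] = a3 35 a3 2d 8f is 5 bytes ≤ B = 7; zero-pad to 7 bytes: K' = a3 35 a3 2d 8f 00 00.
K' ⊕ ipad = 95 03 95 1b b9 36 36.
Inner input = 95 03 95 1b b9 36 36 ∥ 12 03.
Inner hash: sum = 149+3+149+27+185+54+54+18+3 = 642 → 02 82.

0282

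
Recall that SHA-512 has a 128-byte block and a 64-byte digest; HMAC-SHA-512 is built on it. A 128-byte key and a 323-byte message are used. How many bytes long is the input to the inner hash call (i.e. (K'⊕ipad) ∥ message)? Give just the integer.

Key is 128 ≤ 128 bytes, zero-padded: |K'| = 128.
Inner input = (K'⊕ipad) ∥ m → 128 + 323 = 451 bytes.

451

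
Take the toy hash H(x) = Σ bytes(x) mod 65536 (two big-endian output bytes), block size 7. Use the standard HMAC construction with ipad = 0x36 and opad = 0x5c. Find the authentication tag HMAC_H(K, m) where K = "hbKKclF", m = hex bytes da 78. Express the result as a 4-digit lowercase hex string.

014a

Key "hbKKclF" = 68 62 4b 4b 63 6c 46 is exactly B = 7 bytes: K' = 68 62 4b 4b 63 6c 46.
K' ⊕ ipad = 5e 54 7d 7d 55 5a 70.  K' ⊕ opad = 34 3e 17 17 3f 30 1a.
Inner input = (K'⊕ipad) ∥ m = 5e 54 7d 7d 55 5a 70 ∥ da 78.
Inner hash: sum = 94+84+125+125+85+90+112+218+120 = 1053 → 04 1d.
Outer input = (K'⊕opad) ∥ inner = 34 3e 17 17 3f 30 1a ∥ 04 1d.
Outer hash (tag): sum = 52+62+23+23+63+48+26+4+29 = 330 → 01 4a.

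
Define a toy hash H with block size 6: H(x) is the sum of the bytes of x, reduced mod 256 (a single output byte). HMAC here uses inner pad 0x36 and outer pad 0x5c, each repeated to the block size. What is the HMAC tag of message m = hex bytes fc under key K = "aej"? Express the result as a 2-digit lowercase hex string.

Key "aej" = 61 65 6a is 3 bytes ≤ B = 6; zero-pad to 6 bytes: K' = 61 65 6a 00 00 00.
K' ⊕ ipad = 57 53 5c 36 36 36.  K' ⊕ opad = 3d 39 36 5c 5c 5c.
Inner input = (K'⊕ipad) ∥ m = 57 53 5c 36 36 36 ∥ fc.
Inner hash: sum = 87+83+92+54+54+54+252 = 676; mod 256 = 164 → a4.
Outer input = (K'⊕opad) ∥ inner = 3d 39 36 5c 5c 5c ∥ a4.
Outer hash (tag): sum = 61+57+54+92+92+92+164 = 612; mod 256 = 100 → 64.

64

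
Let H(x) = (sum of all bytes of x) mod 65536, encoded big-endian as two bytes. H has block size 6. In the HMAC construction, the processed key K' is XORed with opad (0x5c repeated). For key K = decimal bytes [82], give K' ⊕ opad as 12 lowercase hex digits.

Key decimal bytes [82] = 52 is 1 byte ≤ B = 6; zero-pad to 6 bytes: K' = 52 00 00 00 00 00.
XOR each byte with 0x5c: 52⊕5c=0e, 00⊕5c=5c, 00⊕5c=5c, 00⊕5c=5c, 00⊕5c=5c, 00⊕5c=5c.

0e5c5c5c5c5c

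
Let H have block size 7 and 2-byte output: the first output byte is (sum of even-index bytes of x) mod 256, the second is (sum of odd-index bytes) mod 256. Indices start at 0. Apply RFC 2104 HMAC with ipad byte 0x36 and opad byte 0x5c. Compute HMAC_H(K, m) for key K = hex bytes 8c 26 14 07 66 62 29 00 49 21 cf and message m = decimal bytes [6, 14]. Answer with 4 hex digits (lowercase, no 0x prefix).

27c5

Key hex bytes 8c 26 14 07 66 62 29 00 49 21 cf is 11 bytes > B = 7, so hash it first: H(key) = 47 b0, then zero-pad to 7 bytes: K' = 47 b0 00 00 00 00 00.
K' ⊕ ipad = 71 86 36 36 36 36 36.  K' ⊕ opad = 1b ec 5c 5c 5c 5c 5c.
Inner input = (K'⊕ipad) ∥ m = 71 86 36 36 36 36 36 ∥ 06 0e.
Inner hash: even-index sum = 289 mod 256 = 33; odd-index sum = 248 mod 256 = 248 → 21 f8.
Outer input = (K'⊕opad) ∥ inner = 1b ec 5c 5c 5c 5c 5c ∥ 21 f8.
Outer hash (tag): even-index sum = 551 mod 256 = 39; odd-index sum = 453 mod 256 = 197 → 27 c5.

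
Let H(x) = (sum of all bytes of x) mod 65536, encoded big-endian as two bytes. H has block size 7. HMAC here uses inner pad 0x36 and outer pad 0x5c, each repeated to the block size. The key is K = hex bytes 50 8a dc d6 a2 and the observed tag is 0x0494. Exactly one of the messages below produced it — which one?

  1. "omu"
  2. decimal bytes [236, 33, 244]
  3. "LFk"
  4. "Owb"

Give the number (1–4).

Key hex bytes 50 8a dc d6 a2 is 5 bytes ≤ B = 7; zero-pad to 7 bytes: K' = 50 8a dc d6 a2 00 00.
K' ⊕ ipad = 66 bc ea e0 94 36 36; K' ⊕ opad = 0c d6 80 8a fe 5c 5c.
m1: inner = H(66 bc ea e0 94 36 36 6f 6d 75) = 05 3d; tag = H(0c d6 80 8a fe 5c 5c 05 3d) = 03e4
m2: inner = H(66 bc ea e0 94 36 36 ec 21 f4) = 05 ed; tag = H(0c d6 80 8a fe 5c 5c 05 ed) = 0494 ← matches
m3: inner = H(66 bc ea e0 94 36 36 4c 46 6b) = 04 e9; tag = H(0c d6 80 8a fe 5c 5c 04 e9) = 048f
m4: inner = H(66 bc ea e0 94 36 36 4f 77 62) = 05 14; tag = H(0c d6 80 8a fe 5c 5c 05 14) = 03bb

2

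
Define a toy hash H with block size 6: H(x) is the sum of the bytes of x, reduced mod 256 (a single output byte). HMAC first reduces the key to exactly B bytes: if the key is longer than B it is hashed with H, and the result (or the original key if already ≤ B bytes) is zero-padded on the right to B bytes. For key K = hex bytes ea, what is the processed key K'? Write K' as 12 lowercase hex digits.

ea0000000000

Key hex bytes ea is 1 byte ≤ B = 6; zero-pad to 6 bytes: K' = ea 00 00 00 00 00.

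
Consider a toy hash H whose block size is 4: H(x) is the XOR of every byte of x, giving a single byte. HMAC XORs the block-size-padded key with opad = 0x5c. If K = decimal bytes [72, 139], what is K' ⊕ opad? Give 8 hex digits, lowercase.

Key decimal bytes [72, 139] = 48 8b is 2 bytes ≤ B = 4; zero-pad to 4 bytes: K' = 48 8b 00 00.
XOR each byte with 0x5c: 48⊕5c=14, 8b⊕5c=d7, 00⊕5c=5c, 00⊕5c=5c.

14d75c5c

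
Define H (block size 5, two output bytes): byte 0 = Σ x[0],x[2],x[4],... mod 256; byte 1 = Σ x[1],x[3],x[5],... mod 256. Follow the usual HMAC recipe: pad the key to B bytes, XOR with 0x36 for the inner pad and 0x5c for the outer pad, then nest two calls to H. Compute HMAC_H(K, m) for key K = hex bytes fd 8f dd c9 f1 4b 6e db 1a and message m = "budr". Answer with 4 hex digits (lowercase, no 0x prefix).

Key hex bytes fd 8f dd c9 f1 4b 6e db 1a is 9 bytes > B = 5, so hash it first: H(key) = 53 7e, then zero-pad to 5 bytes: K' = 53 7e 00 00 00.
K' ⊕ ipad = 65 48 36 36 36.  K' ⊕ opad = 0f 22 5c 5c 5c.
Inner input = (K'⊕ipad) ∥ m = 65 48 36 36 36 ∥ 62 75 64 72.
Inner hash: even-index sum = 440 mod 256 = 184; odd-index sum = 324 mod 256 = 68 → b8 44.
Outer input = (K'⊕opad) ∥ inner = 0f 22 5c 5c 5c ∥ b8 44.
Outer hash (tag): even-index sum = 267 mod 256 = 11; odd-index sum = 310 mod 256 = 54 → 0b 36.

0b36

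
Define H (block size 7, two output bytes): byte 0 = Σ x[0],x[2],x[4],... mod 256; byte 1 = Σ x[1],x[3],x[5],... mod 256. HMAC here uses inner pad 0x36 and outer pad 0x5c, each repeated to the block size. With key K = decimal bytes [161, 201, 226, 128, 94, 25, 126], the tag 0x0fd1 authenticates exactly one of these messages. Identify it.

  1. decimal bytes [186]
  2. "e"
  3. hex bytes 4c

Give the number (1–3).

Key decimal bytes [161, 201, 226, 128, 94, 25, 126] = a1 c9 e2 80 5e 19 7e is exactly B = 7 bytes: K' = a1 c9 e2 80 5e 19 7e.
K' ⊕ ipad = 97 ff d4 b6 68 2f 48; K' ⊕ opad = fd 95 be dc 02 45 22.
m1: inner = H(97 ff d4 b6 68 2f 48 ba) = 1b 9e; tag = H(fd 95 be dc 02 45 22 1b 9e) = 7dd1
m2: inner = H(97 ff d4 b6 68 2f 48 65) = 1b 49; tag = H(fd 95 be dc 02 45 22 1b 49) = 28d1
m3: inner = H(97 ff d4 b6 68 2f 48 4c) = 1b 30; tag = H(fd 95 be dc 02 45 22 1b 30) = 0fd1 ← matches

3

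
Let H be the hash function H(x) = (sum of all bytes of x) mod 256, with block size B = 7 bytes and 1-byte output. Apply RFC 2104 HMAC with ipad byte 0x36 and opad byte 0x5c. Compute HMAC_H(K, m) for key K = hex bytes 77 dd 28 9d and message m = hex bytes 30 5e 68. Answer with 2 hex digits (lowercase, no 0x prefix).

Key hex bytes 77 dd 28 9d is 4 bytes ≤ B = 7; zero-pad to 7 bytes: K' = 77 dd 28 9d 00 00 00.
K' ⊕ ipad = 41 eb 1e ab 36 36 36.  K' ⊕ opad = 2b 81 74 c1 5c 5c 5c.
Inner input = (K'⊕ipad) ∥ m = 41 eb 1e ab 36 36 36 ∥ 30 5e 68.
Inner hash: sum = 65+235+30+171+54+54+54+48+94+104 = 909; mod 256 = 141 → 8d.
Outer input = (K'⊕opad) ∥ inner = 2b 81 74 c1 5c 5c 5c ∥ 8d.
Outer hash (tag): sum = 43+129+116+193+92+92+92+141 = 898; mod 256 = 130 → 82.

82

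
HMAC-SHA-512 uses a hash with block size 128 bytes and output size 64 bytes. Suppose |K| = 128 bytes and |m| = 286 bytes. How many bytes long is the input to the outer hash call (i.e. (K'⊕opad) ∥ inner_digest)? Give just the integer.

192

Key is 128 ≤ 128 bytes, zero-padded: |K'| = 128.
Outer input = (K'⊕opad) ∥ H(inner) → 128 + 64 = 192 bytes.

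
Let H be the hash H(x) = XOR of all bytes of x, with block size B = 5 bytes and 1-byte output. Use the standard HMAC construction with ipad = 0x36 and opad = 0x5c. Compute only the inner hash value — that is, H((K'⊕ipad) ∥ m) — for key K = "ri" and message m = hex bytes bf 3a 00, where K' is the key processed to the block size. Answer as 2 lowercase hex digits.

Key "ri" = 72 69 is 2 bytes ≤ B = 5; zero-pad to 5 bytes: K' = 72 69 00 00 00.
K' ⊕ ipad = 44 5f 36 36 36.
Inner input = 44 5f 36 36 36 ∥ bf 3a 00.
Inner hash: XOR 44⊕5f⊕36⊕36⊕36⊕bf⊕3a⊕00 = a8.

a8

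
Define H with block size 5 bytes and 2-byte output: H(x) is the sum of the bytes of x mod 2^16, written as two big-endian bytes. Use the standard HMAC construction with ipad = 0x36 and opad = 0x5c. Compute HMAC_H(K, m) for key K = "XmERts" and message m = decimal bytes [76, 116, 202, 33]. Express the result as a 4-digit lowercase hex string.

0289

Key "XmERts" = 58 6d 45 52 74 73 is 6 bytes > B = 5, so hash it first: H(key) = 02 43, then zero-pad to 5 bytes: K' = 02 43 00 00 00.
K' ⊕ ipad = 34 75 36 36 36.  K' ⊕ opad = 5e 1f 5c 5c 5c.
Inner input = (K'⊕ipad) ∥ m = 34 75 36 36 36 ∥ 4c 74 ca 21.
Inner hash: sum = 52+117+54+54+54+76+116+202+33 = 758 → 02 f6.
Outer input = (K'⊕opad) ∥ inner = 5e 1f 5c 5c 5c ∥ 02 f6.
Outer hash (tag): sum = 94+31+92+92+92+2+246 = 649 → 02 89.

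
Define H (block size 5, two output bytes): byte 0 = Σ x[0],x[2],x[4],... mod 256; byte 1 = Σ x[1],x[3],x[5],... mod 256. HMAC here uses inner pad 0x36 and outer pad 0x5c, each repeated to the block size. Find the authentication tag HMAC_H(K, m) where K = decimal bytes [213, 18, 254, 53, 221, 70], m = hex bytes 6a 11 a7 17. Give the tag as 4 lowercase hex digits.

Key decimal bytes [213, 18, 254, 53, 221, 70] = d5 12 fe 35 dd 46 is 6 bytes > B = 5, so hash it first: H(key) = b0 8d, then zero-pad to 5 bytes: K' = b0 8d 00 00 00.
K' ⊕ ipad = 86 bb 36 36 36.  K' ⊕ opad = ec d1 5c 5c 5c.
Inner input = (K'⊕ipad) ∥ m = 86 bb 36 36 36 ∥ 6a 11 a7 17.
Inner hash: even-index sum = 282 mod 256 = 26; odd-index sum = 514 mod 256 = 2 → 1a 02.
Outer input = (K'⊕opad) ∥ inner = ec d1 5c 5c 5c ∥ 1a 02.
Outer hash (tag): even-index sum = 422 mod 256 = 166; odd-index sum = 327 mod 256 = 71 → a6 47.

a647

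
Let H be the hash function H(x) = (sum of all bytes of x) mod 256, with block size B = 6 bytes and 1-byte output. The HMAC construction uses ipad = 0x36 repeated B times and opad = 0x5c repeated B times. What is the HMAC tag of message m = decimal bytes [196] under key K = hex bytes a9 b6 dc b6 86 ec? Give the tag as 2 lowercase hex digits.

aa

Key hex bytes a9 b6 dc b6 86 ec is exactly B = 6 bytes: K' = a9 b6 dc b6 86 ec.
K' ⊕ ipad = 9f 80 ea 80 b0 da.  K' ⊕ opad = f5 ea 80 ea da b0.
Inner input = (K'⊕ipad) ∥ m = 9f 80 ea 80 b0 da ∥ c4.
Inner hash: sum = 159+128+234+128+176+218+196 = 1239; mod 256 = 215 → d7.
Outer input = (K'⊕opad) ∥ inner = f5 ea 80 ea da b0 ∥ d7.
Outer hash (tag): sum = 245+234+128+234+218+176+215 = 1450; mod 256 = 170 → aa.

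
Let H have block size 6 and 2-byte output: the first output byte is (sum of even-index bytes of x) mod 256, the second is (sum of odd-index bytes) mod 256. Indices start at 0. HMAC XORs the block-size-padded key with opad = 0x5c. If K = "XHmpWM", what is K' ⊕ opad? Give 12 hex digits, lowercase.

0414312c0b11

Key "XHmpWM" = 58 48 6d 70 57 4d is exactly B = 6 bytes: K' = 58 48 6d 70 57 4d.
XOR each byte with 0x5c: 58⊕5c=04, 48⊕5c=14, 6d⊕5c=31, 70⊕5c=2c, 57⊕5c=0b, 4d⊕5c=11.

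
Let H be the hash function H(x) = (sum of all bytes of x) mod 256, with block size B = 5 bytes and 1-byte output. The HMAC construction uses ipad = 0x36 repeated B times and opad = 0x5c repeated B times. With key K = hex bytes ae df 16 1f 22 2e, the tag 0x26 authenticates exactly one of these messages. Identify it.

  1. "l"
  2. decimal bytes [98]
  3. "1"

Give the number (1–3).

Key hex bytes ae df 16 1f 22 2e is 6 bytes > B = 5, so hash it first: H(key) = 12, then zero-pad to 5 bytes: K' = 12 00 00 00 00.
K' ⊕ ipad = 24 36 36 36 36; K' ⊕ opad = 4e 5c 5c 5c 5c.
m1: inner = H(24 36 36 36 36 6c) = 68; tag = H(4e 5c 5c 5c 5c 68) = 26 ← matches
m2: inner = H(24 36 36 36 36 62) = 5e; tag = H(4e 5c 5c 5c 5c 5e) = 1c
m3: inner = H(24 36 36 36 36 31) = 2d; tag = H(4e 5c 5c 5c 5c 2d) = eb

1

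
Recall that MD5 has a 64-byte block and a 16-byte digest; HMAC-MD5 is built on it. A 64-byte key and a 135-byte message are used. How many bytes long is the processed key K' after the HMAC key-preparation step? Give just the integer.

64

Key is 64 ≤ 64 bytes, zero-padded: |K'| = 64.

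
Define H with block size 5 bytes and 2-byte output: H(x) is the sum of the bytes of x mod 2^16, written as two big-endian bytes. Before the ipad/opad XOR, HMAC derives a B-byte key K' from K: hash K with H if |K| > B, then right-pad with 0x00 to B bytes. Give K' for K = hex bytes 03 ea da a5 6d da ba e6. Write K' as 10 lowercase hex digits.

0553000000

|K| = 8 > B = 5, so first hash the key.
H(K): sum = 3+234+218+165+109+218+186+230 = 1363 → 05 53.
Zero-pad H(K) = 05 53 to 5 bytes: K' = 05 53 00 00 00.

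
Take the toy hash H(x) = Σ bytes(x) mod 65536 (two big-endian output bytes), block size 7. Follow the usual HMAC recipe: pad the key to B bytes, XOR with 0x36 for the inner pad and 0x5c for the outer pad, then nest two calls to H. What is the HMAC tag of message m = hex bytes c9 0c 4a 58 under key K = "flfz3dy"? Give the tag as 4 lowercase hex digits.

01fc

Key "flfz3dy" = 66 6c 66 7a 33 64 79 is exactly B = 7 bytes: K' = 66 6c 66 7a 33 64 79.
K' ⊕ ipad = 50 5a 50 4c 05 52 4f.  K' ⊕ opad = 3a 30 3a 26 6f 38 25.
Inner input = (K'⊕ipad) ∥ m = 50 5a 50 4c 05 52 4f ∥ c9 0c 4a 58.
Inner hash: sum = 80+90+80+76+5+82+79+201+12+74+88 = 867 → 03 63.
Outer input = (K'⊕opad) ∥ inner = 3a 30 3a 26 6f 38 25 ∥ 03 63.
Outer hash (tag): sum = 58+48+58+38+111+56+37+3+99 = 508 → 01 fc.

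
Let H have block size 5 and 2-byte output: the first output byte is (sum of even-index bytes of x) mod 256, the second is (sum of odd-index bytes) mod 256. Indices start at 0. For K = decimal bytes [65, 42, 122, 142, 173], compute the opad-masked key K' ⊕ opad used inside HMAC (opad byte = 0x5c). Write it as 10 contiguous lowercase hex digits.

Key decimal bytes [65, 42, 122, 142, 173] = 41 2a 7a 8e ad is exactly B = 5 bytes: K' = 41 2a 7a 8e ad.
XOR each byte with 0x5c: 41⊕5c=1d, 2a⊕5c=76, 7a⊕5c=26, 8e⊕5c=d2, ad⊕5c=f1.

1d7626d2f1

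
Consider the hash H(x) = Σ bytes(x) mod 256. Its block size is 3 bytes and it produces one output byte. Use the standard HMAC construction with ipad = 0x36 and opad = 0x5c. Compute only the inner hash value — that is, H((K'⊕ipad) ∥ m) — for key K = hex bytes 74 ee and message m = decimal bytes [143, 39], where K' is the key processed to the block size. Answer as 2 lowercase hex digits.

Key hex bytes 74 ee is 2 bytes ≤ B = 3; zero-pad to 3 bytes: K' = 74 ee 00.
K' ⊕ ipad = 42 d8 36.
Inner input = 42 d8 36 ∥ 8f 27.
Inner hash: sum = 66+216+54+143+39 = 518; mod 256 = 6 → 06.

06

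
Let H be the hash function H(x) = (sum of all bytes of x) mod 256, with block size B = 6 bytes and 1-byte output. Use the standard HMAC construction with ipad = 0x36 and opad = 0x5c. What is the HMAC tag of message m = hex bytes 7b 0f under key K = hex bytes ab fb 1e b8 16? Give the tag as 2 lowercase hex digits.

Key hex bytes ab fb 1e b8 16 is 5 bytes ≤ B = 6; zero-pad to 6 bytes: K' = ab fb 1e b8 16 00.
K' ⊕ ipad = 9d cd 28 8e 20 36.  K' ⊕ opad = f7 a7 42 e4 4a 5c.
Inner input = (K'⊕ipad) ∥ m = 9d cd 28 8e 20 36 ∥ 7b 0f.
Inner hash: sum = 157+205+40+142+32+54+123+15 = 768; mod 256 = 0 → 00.
Outer input = (K'⊕opad) ∥ inner = f7 a7 42 e4 4a 5c ∥ 00.
Outer hash (tag): sum = 247+167+66+228+74+92+0 = 874; mod 256 = 106 → 6a.

6a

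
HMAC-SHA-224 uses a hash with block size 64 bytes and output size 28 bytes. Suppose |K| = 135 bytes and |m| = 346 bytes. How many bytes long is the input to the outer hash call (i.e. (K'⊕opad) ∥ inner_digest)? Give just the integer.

Key is 135 > 64 bytes, so it is hashed to 28 bytes then zero-padded to 64: |K'| = 64.
Outer input = (K'⊕opad) ∥ H(inner) → 64 + 28 = 92 bytes.

92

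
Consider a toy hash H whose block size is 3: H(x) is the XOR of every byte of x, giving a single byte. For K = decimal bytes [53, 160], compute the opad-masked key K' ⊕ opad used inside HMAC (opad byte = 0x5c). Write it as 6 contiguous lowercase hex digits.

69fc5c

Key decimal bytes [53, 160] = 35 a0 is 2 bytes ≤ B = 3; zero-pad to 3 bytes: K' = 35 a0 00.
XOR each byte with 0x5c: 35⊕5c=69, a0⊕5c=fc, 00⊕5c=5c.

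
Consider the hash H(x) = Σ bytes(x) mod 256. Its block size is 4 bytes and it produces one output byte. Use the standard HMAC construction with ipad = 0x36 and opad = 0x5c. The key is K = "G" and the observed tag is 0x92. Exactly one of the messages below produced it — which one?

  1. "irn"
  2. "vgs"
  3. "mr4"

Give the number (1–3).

2

Key "G" = 47 is 1 byte ≤ B = 4; zero-pad to 4 bytes: K' = 47 00 00 00.
K' ⊕ ipad = 71 36 36 36; K' ⊕ opad = 1b 5c 5c 5c.
m1: inner = H(71 36 36 36 69 72 6e) = 5c; tag = H(1b 5c 5c 5c 5c) = 8b
m2: inner = H(71 36 36 36 76 67 73) = 63; tag = H(1b 5c 5c 5c 63) = 92 ← matches
m3: inner = H(71 36 36 36 6d 72 34) = 26; tag = H(1b 5c 5c 5c 26) = 55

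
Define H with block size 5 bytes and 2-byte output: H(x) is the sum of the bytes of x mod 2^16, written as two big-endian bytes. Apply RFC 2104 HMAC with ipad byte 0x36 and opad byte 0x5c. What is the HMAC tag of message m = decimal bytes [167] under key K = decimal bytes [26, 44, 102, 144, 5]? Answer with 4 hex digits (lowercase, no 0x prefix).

022d

Key decimal bytes [26, 44, 102, 144, 5] = 1a 2c 66 90 05 is exactly B = 5 bytes: K' = 1a 2c 66 90 05.
K' ⊕ ipad = 2c 1a 50 a6 33.  K' ⊕ opad = 46 70 3a cc 59.
Inner input = (K'⊕ipad) ∥ m = 2c 1a 50 a6 33 ∥ a7.
Inner hash: sum = 44+26+80+166+51+167 = 534 → 02 16.
Outer input = (K'⊕opad) ∥ inner = 46 70 3a cc 59 ∥ 02 16.
Outer hash (tag): sum = 70+112+58+204+89+2+22 = 557 → 02 2d.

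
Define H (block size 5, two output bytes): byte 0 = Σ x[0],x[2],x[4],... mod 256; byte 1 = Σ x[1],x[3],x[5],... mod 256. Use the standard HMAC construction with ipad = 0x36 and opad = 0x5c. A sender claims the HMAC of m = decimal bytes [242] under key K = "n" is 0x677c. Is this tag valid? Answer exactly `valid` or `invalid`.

invalid

Key "n" = 6e is 1 byte ≤ B = 5; zero-pad to 5 bytes: K' = 6e 00 00 00 00.
K' ⊕ ipad = 58 36 36 36 36; K' ⊕ opad = 32 5c 5c 5c 5c.
Inner hash: even-index sum = 196 mod 256 = 196; odd-index sum = 350 mod 256 = 94 → c4 5e.
Outer hash (recomputed tag): even-index sum = 328 mod 256 = 72; odd-index sum = 380 mod 256 = 124 → 48 7c.
Recomputed tag = 487c; claimed = 677c → mismatch.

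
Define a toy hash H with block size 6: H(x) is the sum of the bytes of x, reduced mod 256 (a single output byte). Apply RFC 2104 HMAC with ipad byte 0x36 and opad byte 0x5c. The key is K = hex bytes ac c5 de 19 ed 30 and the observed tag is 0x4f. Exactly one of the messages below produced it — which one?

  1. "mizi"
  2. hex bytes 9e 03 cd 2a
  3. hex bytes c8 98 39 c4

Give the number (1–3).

3

Key hex bytes ac c5 de 19 ed 30 is exactly B = 6 bytes: K' = ac c5 de 19 ed 30.
K' ⊕ ipad = 9a f3 e8 2f db 06; K' ⊕ opad = f0 99 82 45 b1 6c.
m1: inner = H(9a f3 e8 2f db 06 6d 69 7a 69) = 3e; tag = H(f0 99 82 45 b1 6c 3e) = ab
m2: inner = H(9a f3 e8 2f db 06 9e 03 cd 2a) = 1d; tag = H(f0 99 82 45 b1 6c 1d) = 8a
m3: inner = H(9a f3 e8 2f db 06 c8 98 39 c4) = e2; tag = H(f0 99 82 45 b1 6c e2) = 4f ← matches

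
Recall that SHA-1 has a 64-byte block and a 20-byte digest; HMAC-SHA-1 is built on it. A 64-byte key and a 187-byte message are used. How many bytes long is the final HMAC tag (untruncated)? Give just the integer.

The tag is one SHA-1 digest: 20 bytes.

20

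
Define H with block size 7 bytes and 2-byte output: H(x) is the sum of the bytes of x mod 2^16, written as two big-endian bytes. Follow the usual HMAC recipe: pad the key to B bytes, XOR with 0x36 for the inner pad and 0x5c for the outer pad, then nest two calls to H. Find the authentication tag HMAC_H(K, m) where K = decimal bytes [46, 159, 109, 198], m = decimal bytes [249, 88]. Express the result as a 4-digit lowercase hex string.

0416

Key decimal bytes [46, 159, 109, 198] = 2e 9f 6d c6 is 4 bytes ≤ B = 7; zero-pad to 7 bytes: K' = 2e 9f 6d c6 00 00 00.
K' ⊕ ipad = 18 a9 5b f0 36 36 36.  K' ⊕ opad = 72 c3 31 9a 5c 5c 5c.
Inner input = (K'⊕ipad) ∥ m = 18 a9 5b f0 36 36 36 ∥ f9 58.
Inner hash: sum = 24+169+91+240+54+54+54+249+88 = 1023 → 03 ff.
Outer input = (K'⊕opad) ∥ inner = 72 c3 31 9a 5c 5c 5c ∥ 03 ff.
Outer hash (tag): sum = 114+195+49+154+92+92+92+3+255 = 1046 → 04 16.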